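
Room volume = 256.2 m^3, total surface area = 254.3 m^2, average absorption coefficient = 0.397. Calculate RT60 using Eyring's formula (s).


Given values:
  V = 256.2 m^3, S = 254.3 m^2, alpha = 0.397
Formula: RT60 = 0.161 * V / (-S * ln(1 - alpha))
Compute ln(1 - 0.397) = ln(0.603) = -0.505838
Denominator: -254.3 * -0.505838 = 128.6346
Numerator: 0.161 * 256.2 = 41.2482
RT60 = 41.2482 / 128.6346 = 0.321

0.321 s


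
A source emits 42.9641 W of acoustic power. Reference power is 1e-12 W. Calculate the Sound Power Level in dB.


Given values:
  W = 42.9641 W
  W_ref = 1e-12 W
Formula: SWL = 10 * log10(W / W_ref)
Compute ratio: W / W_ref = 42964100000000
Compute log10: log10(42964100000000) = 13.633106
Multiply: SWL = 10 * 13.633106 = 136.33

136.33 dB


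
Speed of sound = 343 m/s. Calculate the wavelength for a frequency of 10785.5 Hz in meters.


Given values:
  c = 343 m/s, f = 10785.5 Hz
Formula: lambda = c / f
lambda = 343 / 10785.5
lambda = 0.0318

0.0318 m


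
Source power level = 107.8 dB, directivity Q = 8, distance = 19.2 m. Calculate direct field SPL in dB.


Given values:
  Lw = 107.8 dB, Q = 8, r = 19.2 m
Formula: SPL = Lw + 10 * log10(Q / (4 * pi * r^2))
Compute 4 * pi * r^2 = 4 * pi * 19.2^2 = 4632.4669
Compute Q / denom = 8 / 4632.4669 = 0.00172694
Compute 10 * log10(0.00172694) = -27.6272
SPL = 107.8 + (-27.6272) = 80.17

80.17 dB


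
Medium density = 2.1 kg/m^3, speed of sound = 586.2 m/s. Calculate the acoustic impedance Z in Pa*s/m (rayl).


Given values:
  rho = 2.1 kg/m^3
  c = 586.2 m/s
Formula: Z = rho * c
Z = 2.1 * 586.2
Z = 1231.02

1231.02 rayl


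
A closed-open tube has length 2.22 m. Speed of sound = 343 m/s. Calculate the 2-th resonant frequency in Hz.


Given values:
  Tube type: closed-open, L = 2.22 m, c = 343 m/s, n = 2
Formula: f_n = (2n - 1) * c / (4 * L)
Compute 2n - 1 = 2*2 - 1 = 3
Compute 4 * L = 4 * 2.22 = 8.88
f = 3 * 343 / 8.88
f = 115.88

115.88 Hz


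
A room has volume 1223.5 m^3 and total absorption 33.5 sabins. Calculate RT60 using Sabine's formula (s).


Given values:
  V = 1223.5 m^3
  A = 33.5 sabins
Formula: RT60 = 0.161 * V / A
Numerator: 0.161 * 1223.5 = 196.9835
RT60 = 196.9835 / 33.5 = 5.88

5.88 s


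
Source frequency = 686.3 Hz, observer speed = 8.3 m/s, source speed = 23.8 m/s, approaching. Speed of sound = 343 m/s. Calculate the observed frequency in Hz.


Given values:
  f_s = 686.3 Hz, v_o = 8.3 m/s, v_s = 23.8 m/s
  Direction: approaching
Formula: f_o = f_s * (c + v_o) / (c - v_s)
Numerator: c + v_o = 343 + 8.3 = 351.3
Denominator: c - v_s = 343 - 23.8 = 319.2
f_o = 686.3 * 351.3 / 319.2 = 755.32

755.32 Hz


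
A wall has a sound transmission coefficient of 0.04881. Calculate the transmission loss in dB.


Given values:
  tau = 0.04881
Formula: TL = 10 * log10(1 / tau)
Compute 1 / tau = 1 / 0.04881 = 20.4876
Compute log10(20.4876) = 1.311491
TL = 10 * 1.311491 = 13.11

13.11 dB


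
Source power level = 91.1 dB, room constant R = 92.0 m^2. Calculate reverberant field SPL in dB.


Given values:
  Lw = 91.1 dB, R = 92.0 m^2
Formula: SPL = Lw + 10 * log10(4 / R)
Compute 4 / R = 4 / 92.0 = 0.043478
Compute 10 * log10(0.043478) = -13.6173
SPL = 91.1 + (-13.6173) = 77.48

77.48 dB


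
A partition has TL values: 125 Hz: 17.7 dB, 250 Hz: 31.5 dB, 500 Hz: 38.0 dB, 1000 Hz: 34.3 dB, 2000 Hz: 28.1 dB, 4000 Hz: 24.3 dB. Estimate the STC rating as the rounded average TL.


Given TL values at each frequency:
  125 Hz: 17.7 dB
  250 Hz: 31.5 dB
  500 Hz: 38.0 dB
  1000 Hz: 34.3 dB
  2000 Hz: 28.1 dB
  4000 Hz: 24.3 dB
Formula: STC ~ round(average of TL values)
Sum = 17.7 + 31.5 + 38.0 + 34.3 + 28.1 + 24.3 = 173.9
Average = 173.9 / 6 = 28.98
Rounded: 29

29


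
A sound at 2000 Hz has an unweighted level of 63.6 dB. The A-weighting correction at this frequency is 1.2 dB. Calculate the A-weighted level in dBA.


Given values:
  SPL = 63.6 dB
  A-weighting at 2000 Hz = 1.2 dB
Formula: L_A = SPL + A_weight
L_A = 63.6 + (1.2)
L_A = 64.8

64.8 dBA


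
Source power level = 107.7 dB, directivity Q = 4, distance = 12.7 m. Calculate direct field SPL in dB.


Given values:
  Lw = 107.7 dB, Q = 4, r = 12.7 m
Formula: SPL = Lw + 10 * log10(Q / (4 * pi * r^2))
Compute 4 * pi * r^2 = 4 * pi * 12.7^2 = 2026.8299
Compute Q / denom = 4 / 2026.8299 = 0.00197353
Compute 10 * log10(0.00197353) = -27.0476
SPL = 107.7 + (-27.0476) = 80.65

80.65 dB


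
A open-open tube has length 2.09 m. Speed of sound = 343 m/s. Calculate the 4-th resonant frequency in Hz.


Given values:
  Tube type: open-open, L = 2.09 m, c = 343 m/s, n = 4
Formula: f_n = n * c / (2 * L)
Compute 2 * L = 2 * 2.09 = 4.18
f = 4 * 343 / 4.18
f = 328.23

328.23 Hz


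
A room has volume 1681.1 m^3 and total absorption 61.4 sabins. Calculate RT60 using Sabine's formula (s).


Given values:
  V = 1681.1 m^3
  A = 61.4 sabins
Formula: RT60 = 0.161 * V / A
Numerator: 0.161 * 1681.1 = 270.6571
RT60 = 270.6571 / 61.4 = 4.408

4.408 s


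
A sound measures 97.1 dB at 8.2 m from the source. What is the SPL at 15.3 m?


Given values:
  SPL1 = 97.1 dB, r1 = 8.2 m, r2 = 15.3 m
Formula: SPL2 = SPL1 - 20 * log10(r2 / r1)
Compute ratio: r2 / r1 = 15.3 / 8.2 = 1.8659
Compute log10: log10(1.8659) = 0.270888
Compute drop: 20 * 0.270888 = 5.4178
SPL2 = 97.1 - 5.4178 = 91.68

91.68 dB


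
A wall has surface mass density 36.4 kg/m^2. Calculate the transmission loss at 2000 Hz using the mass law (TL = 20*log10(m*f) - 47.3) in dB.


Given values:
  m = 36.4 kg/m^2, f = 2000 Hz
Formula: TL = 20 * log10(m * f) - 47.3
Compute m * f = 36.4 * 2000 = 72800.0
Compute log10(72800.0) = 4.862131
Compute 20 * 4.862131 = 97.2426
TL = 97.2426 - 47.3 = 49.94

49.94 dB


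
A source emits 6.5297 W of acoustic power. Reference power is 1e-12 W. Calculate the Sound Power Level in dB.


Given values:
  W = 6.5297 W
  W_ref = 1e-12 W
Formula: SWL = 10 * log10(W / W_ref)
Compute ratio: W / W_ref = 6529700000000
Compute log10: log10(6529700000000) = 12.814893
Multiply: SWL = 10 * 12.814893 = 128.15

128.15 dB


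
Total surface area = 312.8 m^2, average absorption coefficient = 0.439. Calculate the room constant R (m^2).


Given values:
  S = 312.8 m^2, alpha = 0.439
Formula: R = S * alpha / (1 - alpha)
Numerator: 312.8 * 0.439 = 137.3192
Denominator: 1 - 0.439 = 0.561
R = 137.3192 / 0.561 = 244.78

244.78 m^2


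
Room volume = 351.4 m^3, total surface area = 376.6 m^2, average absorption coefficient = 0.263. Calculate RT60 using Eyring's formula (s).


Given values:
  V = 351.4 m^3, S = 376.6 m^2, alpha = 0.263
Formula: RT60 = 0.161 * V / (-S * ln(1 - alpha))
Compute ln(1 - 0.263) = ln(0.737) = -0.305167
Denominator: -376.6 * -0.305167 = 114.9259
Numerator: 0.161 * 351.4 = 56.5754
RT60 = 56.5754 / 114.9259 = 0.492

0.492 s


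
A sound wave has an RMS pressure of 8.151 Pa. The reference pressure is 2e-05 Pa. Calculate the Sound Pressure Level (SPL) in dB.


Given values:
  p = 8.151 Pa
  p_ref = 2e-05 Pa
Formula: SPL = 20 * log10(p / p_ref)
Compute ratio: p / p_ref = 8.151 / 2e-05 = 407550
Compute log10: log10(407550) = 5.610181
Multiply: SPL = 20 * 5.610181 = 112.2

112.2 dB


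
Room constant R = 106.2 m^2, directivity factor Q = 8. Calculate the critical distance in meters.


Given values:
  R = 106.2 m^2, Q = 8
Formula: d_c = 0.141 * sqrt(Q * R)
Compute Q * R = 8 * 106.2 = 849.6
Compute sqrt(849.6) = 29.1479
d_c = 0.141 * 29.1479 = 4.11

4.11 m


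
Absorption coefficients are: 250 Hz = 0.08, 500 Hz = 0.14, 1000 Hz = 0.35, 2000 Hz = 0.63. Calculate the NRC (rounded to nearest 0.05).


Given values:
  a_250 = 0.08, a_500 = 0.14
  a_1000 = 0.35, a_2000 = 0.63
Formula: NRC = (a250 + a500 + a1000 + a2000) / 4
Sum = 0.08 + 0.14 + 0.35 + 0.63 = 1.2
NRC = 1.2 / 4 = 0.3
Rounded to nearest 0.05: 0.3

0.3


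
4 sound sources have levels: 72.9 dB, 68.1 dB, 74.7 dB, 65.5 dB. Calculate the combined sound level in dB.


Formula: L_total = 10 * log10( sum(10^(Li/10)) )
  Source 1: 10^(72.9/10) = 19498445.9976
  Source 2: 10^(68.1/10) = 6456542.2903
  Source 3: 10^(74.7/10) = 29512092.2667
  Source 4: 10^(65.5/10) = 3548133.8923
Sum of linear values = 59015214.4469
L_total = 10 * log10(59015214.4469) = 77.71

77.71 dB


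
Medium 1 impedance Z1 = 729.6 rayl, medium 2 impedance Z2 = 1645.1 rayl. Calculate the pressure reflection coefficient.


Given values:
  Z1 = 729.6 rayl, Z2 = 1645.1 rayl
Formula: R = (Z2 - Z1) / (Z2 + Z1)
Numerator: Z2 - Z1 = 1645.1 - 729.6 = 915.5
Denominator: Z2 + Z1 = 1645.1 + 729.6 = 2374.7
R = 915.5 / 2374.7 = 0.3855

0.3855


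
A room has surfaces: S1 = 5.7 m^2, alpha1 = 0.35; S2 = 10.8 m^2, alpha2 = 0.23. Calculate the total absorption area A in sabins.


Given surfaces:
  Surface 1: 5.7 * 0.35 = 1.995
  Surface 2: 10.8 * 0.23 = 2.484
Formula: A = sum(Si * alpha_i)
A = 1.995 + 2.484
A = 4.48

4.48 sabins


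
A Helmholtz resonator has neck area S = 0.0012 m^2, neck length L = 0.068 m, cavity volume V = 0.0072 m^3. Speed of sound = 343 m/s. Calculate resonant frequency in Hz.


Given values:
  S = 0.0012 m^2, L = 0.068 m, V = 0.0072 m^3, c = 343 m/s
Formula: f = (c / (2*pi)) * sqrt(S / (V * L))
Compute V * L = 0.0072 * 0.068 = 0.0004896
Compute S / (V * L) = 0.0012 / 0.0004896 = 2.451
Compute sqrt(2.451) = 1.565567
Compute c / (2*pi) = 343 / 6.283185 = 54.590148
f = 54.590148 * 1.565567 = 85.46

85.46 Hz


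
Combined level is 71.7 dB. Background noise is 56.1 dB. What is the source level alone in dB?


Given values:
  L_total = 71.7 dB, L_bg = 56.1 dB
Formula: L_source = 10 * log10(10^(L_total/10) - 10^(L_bg/10))
Convert to linear:
  10^(71.7/10) = 14791083.8817
  10^(56.1/10) = 407380.2778
Difference: 14791083.8817 - 407380.2778 = 14383703.6039
L_source = 10 * log10(14383703.6039) = 71.58

71.58 dB


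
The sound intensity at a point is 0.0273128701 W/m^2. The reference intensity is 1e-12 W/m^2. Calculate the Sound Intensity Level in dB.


Given values:
  I = 0.0273128701 W/m^2
  I_ref = 1e-12 W/m^2
Formula: SIL = 10 * log10(I / I_ref)
Compute ratio: I / I_ref = 27312870100
Compute log10: log10(27312870100) = 10.436367
Multiply: SIL = 10 * 10.436367 = 104.36

104.36 dB


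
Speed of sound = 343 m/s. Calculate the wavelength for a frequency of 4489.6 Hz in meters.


Given values:
  c = 343 m/s, f = 4489.6 Hz
Formula: lambda = c / f
lambda = 343 / 4489.6
lambda = 0.0764

0.0764 m


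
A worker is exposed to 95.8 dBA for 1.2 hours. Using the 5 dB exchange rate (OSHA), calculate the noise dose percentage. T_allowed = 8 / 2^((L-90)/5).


Given values:
  L = 95.8 dBA, T = 1.2 hours
Formula: T_allowed = 8 / 2^((L - 90) / 5)
Compute exponent: (95.8 - 90) / 5 = 1.16
Compute 2^(1.16) = 2.234574
T_allowed = 8 / 2.234574 = 3.580101 hours
Dose = (T / T_allowed) * 100
Dose = (1.2 / 3.580101) * 100 = 33.52

33.52 %


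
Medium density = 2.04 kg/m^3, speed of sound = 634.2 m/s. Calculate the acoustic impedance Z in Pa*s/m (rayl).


Given values:
  rho = 2.04 kg/m^3
  c = 634.2 m/s
Formula: Z = rho * c
Z = 2.04 * 634.2
Z = 1293.77

1293.77 rayl


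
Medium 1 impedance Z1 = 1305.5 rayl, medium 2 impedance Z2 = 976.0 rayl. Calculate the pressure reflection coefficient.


Given values:
  Z1 = 1305.5 rayl, Z2 = 976.0 rayl
Formula: R = (Z2 - Z1) / (Z2 + Z1)
Numerator: Z2 - Z1 = 976.0 - 1305.5 = -329.5
Denominator: Z2 + Z1 = 976.0 + 1305.5 = 2281.5
R = -329.5 / 2281.5 = -0.1444

-0.1444


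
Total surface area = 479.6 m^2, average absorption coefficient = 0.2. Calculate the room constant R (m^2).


Given values:
  S = 479.6 m^2, alpha = 0.2
Formula: R = S * alpha / (1 - alpha)
Numerator: 479.6 * 0.2 = 95.92
Denominator: 1 - 0.2 = 0.8
R = 95.92 / 0.8 = 119.9

119.9 m^2


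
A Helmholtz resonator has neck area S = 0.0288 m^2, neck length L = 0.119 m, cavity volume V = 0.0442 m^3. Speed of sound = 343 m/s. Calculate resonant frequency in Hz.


Given values:
  S = 0.0288 m^2, L = 0.119 m, V = 0.0442 m^3, c = 343 m/s
Formula: f = (c / (2*pi)) * sqrt(S / (V * L))
Compute V * L = 0.0442 * 0.119 = 0.0052598
Compute S / (V * L) = 0.0288 / 0.0052598 = 5.4755
Compute sqrt(5.4755) = 2.339979
Compute c / (2*pi) = 343 / 6.283185 = 54.590148
f = 54.590148 * 2.339979 = 127.74

127.74 Hz


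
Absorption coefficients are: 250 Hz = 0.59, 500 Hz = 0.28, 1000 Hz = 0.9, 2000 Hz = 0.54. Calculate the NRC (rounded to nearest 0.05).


Given values:
  a_250 = 0.59, a_500 = 0.28
  a_1000 = 0.9, a_2000 = 0.54
Formula: NRC = (a250 + a500 + a1000 + a2000) / 4
Sum = 0.59 + 0.28 + 0.9 + 0.54 = 2.31
NRC = 2.31 / 4 = 0.5775
Rounded to nearest 0.05: 0.6

0.6


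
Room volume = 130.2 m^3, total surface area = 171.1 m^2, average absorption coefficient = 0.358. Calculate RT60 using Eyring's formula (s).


Given values:
  V = 130.2 m^3, S = 171.1 m^2, alpha = 0.358
Formula: RT60 = 0.161 * V / (-S * ln(1 - alpha))
Compute ln(1 - 0.358) = ln(0.642) = -0.443167
Denominator: -171.1 * -0.443167 = 75.8259
Numerator: 0.161 * 130.2 = 20.9622
RT60 = 20.9622 / 75.8259 = 0.276

0.276 s


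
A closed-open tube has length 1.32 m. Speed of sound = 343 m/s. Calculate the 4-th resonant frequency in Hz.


Given values:
  Tube type: closed-open, L = 1.32 m, c = 343 m/s, n = 4
Formula: f_n = (2n - 1) * c / (4 * L)
Compute 2n - 1 = 2*4 - 1 = 7
Compute 4 * L = 4 * 1.32 = 5.28
f = 7 * 343 / 5.28
f = 454.73

454.73 Hz


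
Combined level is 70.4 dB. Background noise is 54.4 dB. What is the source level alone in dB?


Given values:
  L_total = 70.4 dB, L_bg = 54.4 dB
Formula: L_source = 10 * log10(10^(L_total/10) - 10^(L_bg/10))
Convert to linear:
  10^(70.4/10) = 10964781.9614
  10^(54.4/10) = 275422.8703
Difference: 10964781.9614 - 275422.8703 = 10689359.0911
L_source = 10 * log10(10689359.0911) = 70.29

70.29 dB


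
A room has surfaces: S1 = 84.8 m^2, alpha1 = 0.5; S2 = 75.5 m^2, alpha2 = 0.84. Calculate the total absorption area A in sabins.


Given surfaces:
  Surface 1: 84.8 * 0.5 = 42.4
  Surface 2: 75.5 * 0.84 = 63.42
Formula: A = sum(Si * alpha_i)
A = 42.4 + 63.42
A = 105.82

105.82 sabins


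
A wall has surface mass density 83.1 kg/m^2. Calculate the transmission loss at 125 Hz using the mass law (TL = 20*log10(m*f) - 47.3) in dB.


Given values:
  m = 83.1 kg/m^2, f = 125 Hz
Formula: TL = 20 * log10(m * f) - 47.3
Compute m * f = 83.1 * 125 = 10387.5
Compute log10(10387.5) = 4.016511
Compute 20 * 4.016511 = 80.3302
TL = 80.3302 - 47.3 = 33.03

33.03 dB


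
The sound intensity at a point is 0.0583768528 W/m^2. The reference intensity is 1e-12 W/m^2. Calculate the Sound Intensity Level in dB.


Given values:
  I = 0.0583768528 W/m^2
  I_ref = 1e-12 W/m^2
Formula: SIL = 10 * log10(I / I_ref)
Compute ratio: I / I_ref = 58376852800
Compute log10: log10(58376852800) = 10.766241
Multiply: SIL = 10 * 10.766241 = 107.66

107.66 dB


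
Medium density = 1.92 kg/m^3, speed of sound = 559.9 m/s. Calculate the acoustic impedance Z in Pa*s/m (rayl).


Given values:
  rho = 1.92 kg/m^3
  c = 559.9 m/s
Formula: Z = rho * c
Z = 1.92 * 559.9
Z = 1075.01

1075.01 rayl


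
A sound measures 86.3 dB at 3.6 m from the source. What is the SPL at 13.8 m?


Given values:
  SPL1 = 86.3 dB, r1 = 3.6 m, r2 = 13.8 m
Formula: SPL2 = SPL1 - 20 * log10(r2 / r1)
Compute ratio: r2 / r1 = 13.8 / 3.6 = 3.8333
Compute log10: log10(3.8333) = 0.583573
Compute drop: 20 * 0.583573 = 11.6715
SPL2 = 86.3 - 11.6715 = 74.63

74.63 dB


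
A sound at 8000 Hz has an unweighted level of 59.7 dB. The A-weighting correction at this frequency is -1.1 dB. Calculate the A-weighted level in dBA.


Given values:
  SPL = 59.7 dB
  A-weighting at 8000 Hz = -1.1 dB
Formula: L_A = SPL + A_weight
L_A = 59.7 + (-1.1)
L_A = 58.6

58.6 dBA


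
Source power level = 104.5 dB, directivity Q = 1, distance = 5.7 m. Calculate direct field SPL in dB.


Given values:
  Lw = 104.5 dB, Q = 1, r = 5.7 m
Formula: SPL = Lw + 10 * log10(Q / (4 * pi * r^2))
Compute 4 * pi * r^2 = 4 * pi * 5.7^2 = 408.2814
Compute Q / denom = 1 / 408.2814 = 0.00244929
Compute 10 * log10(0.00244929) = -26.1096
SPL = 104.5 + (-26.1096) = 78.39

78.39 dB


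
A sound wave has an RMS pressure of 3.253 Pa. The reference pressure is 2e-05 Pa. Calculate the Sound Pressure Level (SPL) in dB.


Given values:
  p = 3.253 Pa
  p_ref = 2e-05 Pa
Formula: SPL = 20 * log10(p / p_ref)
Compute ratio: p / p_ref = 3.253 / 2e-05 = 162650
Compute log10: log10(162650) = 5.211254
Multiply: SPL = 20 * 5.211254 = 104.23

104.23 dB


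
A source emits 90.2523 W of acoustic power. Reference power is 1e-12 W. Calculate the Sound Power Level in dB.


Given values:
  W = 90.2523 W
  W_ref = 1e-12 W
Formula: SWL = 10 * log10(W / W_ref)
Compute ratio: W / W_ref = 90252300000000
Compute log10: log10(90252300000000) = 13.955458
Multiply: SWL = 10 * 13.955458 = 139.55

139.55 dB


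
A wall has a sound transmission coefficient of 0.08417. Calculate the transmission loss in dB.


Given values:
  tau = 0.08417
Formula: TL = 10 * log10(1 / tau)
Compute 1 / tau = 1 / 0.08417 = 11.8807
Compute log10(11.8807) = 1.074842
TL = 10 * 1.074842 = 10.75

10.75 dB


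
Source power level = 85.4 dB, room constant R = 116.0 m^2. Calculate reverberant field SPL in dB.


Given values:
  Lw = 85.4 dB, R = 116.0 m^2
Formula: SPL = Lw + 10 * log10(4 / R)
Compute 4 / R = 4 / 116.0 = 0.034483
Compute 10 * log10(0.034483) = -14.6239
SPL = 85.4 + (-14.6239) = 70.78

70.78 dB


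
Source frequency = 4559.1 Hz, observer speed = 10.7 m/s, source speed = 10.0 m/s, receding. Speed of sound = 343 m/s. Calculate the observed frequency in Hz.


Given values:
  f_s = 4559.1 Hz, v_o = 10.7 m/s, v_s = 10.0 m/s
  Direction: receding
Formula: f_o = f_s * (c - v_o) / (c + v_s)
Numerator: c - v_o = 343 - 10.7 = 332.3
Denominator: c + v_s = 343 + 10.0 = 353.0
f_o = 4559.1 * 332.3 / 353.0 = 4291.75

4291.75 Hz


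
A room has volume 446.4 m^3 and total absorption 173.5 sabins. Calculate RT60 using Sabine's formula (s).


Given values:
  V = 446.4 m^3
  A = 173.5 sabins
Formula: RT60 = 0.161 * V / A
Numerator: 0.161 * 446.4 = 71.8704
RT60 = 71.8704 / 173.5 = 0.414

0.414 s


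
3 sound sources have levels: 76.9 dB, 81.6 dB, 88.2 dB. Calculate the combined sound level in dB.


Formula: L_total = 10 * log10( sum(10^(Li/10)) )
  Source 1: 10^(76.9/10) = 48977881.9368
  Source 2: 10^(81.6/10) = 144543977.0746
  Source 3: 10^(88.2/10) = 660693448.0076
Sum of linear values = 854215307.019
L_total = 10 * log10(854215307.019) = 89.32

89.32 dB


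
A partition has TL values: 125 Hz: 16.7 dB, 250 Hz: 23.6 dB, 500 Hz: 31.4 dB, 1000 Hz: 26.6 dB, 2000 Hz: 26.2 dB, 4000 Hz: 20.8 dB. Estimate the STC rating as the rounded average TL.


Given TL values at each frequency:
  125 Hz: 16.7 dB
  250 Hz: 23.6 dB
  500 Hz: 31.4 dB
  1000 Hz: 26.6 dB
  2000 Hz: 26.2 dB
  4000 Hz: 20.8 dB
Formula: STC ~ round(average of TL values)
Sum = 16.7 + 23.6 + 31.4 + 26.6 + 26.2 + 20.8 = 145.3
Average = 145.3 / 6 = 24.22
Rounded: 24

24


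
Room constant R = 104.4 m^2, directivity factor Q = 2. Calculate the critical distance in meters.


Given values:
  R = 104.4 m^2, Q = 2
Formula: d_c = 0.141 * sqrt(Q * R)
Compute Q * R = 2 * 104.4 = 208.8
Compute sqrt(208.8) = 14.4499
d_c = 0.141 * 14.4499 = 2.037

2.037 m


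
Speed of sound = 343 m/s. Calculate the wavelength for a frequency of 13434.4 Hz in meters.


Given values:
  c = 343 m/s, f = 13434.4 Hz
Formula: lambda = c / f
lambda = 343 / 13434.4
lambda = 0.0255

0.0255 m


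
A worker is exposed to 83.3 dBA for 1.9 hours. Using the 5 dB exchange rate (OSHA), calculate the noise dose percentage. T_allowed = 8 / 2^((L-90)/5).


Given values:
  L = 83.3 dBA, T = 1.9 hours
Formula: T_allowed = 8 / 2^((L - 90) / 5)
Compute exponent: (83.3 - 90) / 5 = -1.34
Compute 2^(-1.34) = 0.395021
T_allowed = 8 / 0.395021 = 20.252088 hours
Dose = (T / T_allowed) * 100
Dose = (1.9 / 20.252088) * 100 = 9.38

9.38 %


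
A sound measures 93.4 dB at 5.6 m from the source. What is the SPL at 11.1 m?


Given values:
  SPL1 = 93.4 dB, r1 = 5.6 m, r2 = 11.1 m
Formula: SPL2 = SPL1 - 20 * log10(r2 / r1)
Compute ratio: r2 / r1 = 11.1 / 5.6 = 1.9821
Compute log10: log10(1.9821) = 0.297126
Compute drop: 20 * 0.297126 = 5.9425
SPL2 = 93.4 - 5.9425 = 87.46

87.46 dB


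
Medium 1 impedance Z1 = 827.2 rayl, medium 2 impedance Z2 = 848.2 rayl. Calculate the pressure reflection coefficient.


Given values:
  Z1 = 827.2 rayl, Z2 = 848.2 rayl
Formula: R = (Z2 - Z1) / (Z2 + Z1)
Numerator: Z2 - Z1 = 848.2 - 827.2 = 21.0
Denominator: Z2 + Z1 = 848.2 + 827.2 = 1675.4
R = 21.0 / 1675.4 = 0.0125

0.0125


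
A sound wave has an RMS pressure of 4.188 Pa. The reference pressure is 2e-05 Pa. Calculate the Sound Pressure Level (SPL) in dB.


Given values:
  p = 4.188 Pa
  p_ref = 2e-05 Pa
Formula: SPL = 20 * log10(p / p_ref)
Compute ratio: p / p_ref = 4.188 / 2e-05 = 209400
Compute log10: log10(209400) = 5.320977
Multiply: SPL = 20 * 5.320977 = 106.42

106.42 dB


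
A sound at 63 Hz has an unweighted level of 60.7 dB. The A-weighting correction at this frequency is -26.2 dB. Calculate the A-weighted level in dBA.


Given values:
  SPL = 60.7 dB
  A-weighting at 63 Hz = -26.2 dB
Formula: L_A = SPL + A_weight
L_A = 60.7 + (-26.2)
L_A = 34.5

34.5 dBA


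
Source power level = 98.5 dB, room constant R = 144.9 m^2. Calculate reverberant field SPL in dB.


Given values:
  Lw = 98.5 dB, R = 144.9 m^2
Formula: SPL = Lw + 10 * log10(4 / R)
Compute 4 / R = 4 / 144.9 = 0.027605
Compute 10 * log10(0.027605) = -15.5901
SPL = 98.5 + (-15.5901) = 82.91

82.91 dB


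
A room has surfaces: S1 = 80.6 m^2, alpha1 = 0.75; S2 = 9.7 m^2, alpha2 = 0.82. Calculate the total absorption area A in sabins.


Given surfaces:
  Surface 1: 80.6 * 0.75 = 60.45
  Surface 2: 9.7 * 0.82 = 7.954
Formula: A = sum(Si * alpha_i)
A = 60.45 + 7.954
A = 68.4

68.4 sabins


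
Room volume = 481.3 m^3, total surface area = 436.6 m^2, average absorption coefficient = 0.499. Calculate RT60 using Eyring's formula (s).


Given values:
  V = 481.3 m^3, S = 436.6 m^2, alpha = 0.499
Formula: RT60 = 0.161 * V / (-S * ln(1 - alpha))
Compute ln(1 - 0.499) = ln(0.501) = -0.691149
Denominator: -436.6 * -0.691149 = 301.7557
Numerator: 0.161 * 481.3 = 77.4893
RT60 = 77.4893 / 301.7557 = 0.257

0.257 s


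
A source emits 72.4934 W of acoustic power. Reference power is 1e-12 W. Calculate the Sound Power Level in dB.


Given values:
  W = 72.4934 W
  W_ref = 1e-12 W
Formula: SWL = 10 * log10(W / W_ref)
Compute ratio: W / W_ref = 72493400000000
Compute log10: log10(72493400000000) = 13.860298
Multiply: SWL = 10 * 13.860298 = 138.6

138.6 dB


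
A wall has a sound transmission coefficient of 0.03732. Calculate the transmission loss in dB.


Given values:
  tau = 0.03732
Formula: TL = 10 * log10(1 / tau)
Compute 1 / tau = 1 / 0.03732 = 26.7953
Compute log10(26.7953) = 1.428059
TL = 10 * 1.428059 = 14.28

14.28 dB


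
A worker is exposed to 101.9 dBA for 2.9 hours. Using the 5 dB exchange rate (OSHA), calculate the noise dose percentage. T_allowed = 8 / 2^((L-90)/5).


Given values:
  L = 101.9 dBA, T = 2.9 hours
Formula: T_allowed = 8 / 2^((L - 90) / 5)
Compute exponent: (101.9 - 90) / 5 = 2.38
Compute 2^(2.38) = 5.205367
T_allowed = 8 / 5.205367 = 1.536875 hours
Dose = (T / T_allowed) * 100
Dose = (2.9 / 1.536875) * 100 = 188.69

188.69 %


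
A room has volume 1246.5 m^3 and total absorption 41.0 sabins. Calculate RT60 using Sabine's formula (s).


Given values:
  V = 1246.5 m^3
  A = 41.0 sabins
Formula: RT60 = 0.161 * V / A
Numerator: 0.161 * 1246.5 = 200.6865
RT60 = 200.6865 / 41.0 = 4.895

4.895 s


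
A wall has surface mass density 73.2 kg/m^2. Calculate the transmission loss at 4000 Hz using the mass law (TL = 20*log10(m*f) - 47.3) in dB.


Given values:
  m = 73.2 kg/m^2, f = 4000 Hz
Formula: TL = 20 * log10(m * f) - 47.3
Compute m * f = 73.2 * 4000 = 292800.0
Compute log10(292800.0) = 5.466571
Compute 20 * 5.466571 = 109.3314
TL = 109.3314 - 47.3 = 62.03

62.03 dB


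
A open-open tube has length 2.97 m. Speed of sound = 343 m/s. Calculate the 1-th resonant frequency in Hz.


Given values:
  Tube type: open-open, L = 2.97 m, c = 343 m/s, n = 1
Formula: f_n = n * c / (2 * L)
Compute 2 * L = 2 * 2.97 = 5.94
f = 1 * 343 / 5.94
f = 57.74

57.74 Hz


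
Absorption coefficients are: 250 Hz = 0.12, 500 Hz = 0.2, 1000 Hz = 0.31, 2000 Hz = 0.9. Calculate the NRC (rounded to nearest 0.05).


Given values:
  a_250 = 0.12, a_500 = 0.2
  a_1000 = 0.31, a_2000 = 0.9
Formula: NRC = (a250 + a500 + a1000 + a2000) / 4
Sum = 0.12 + 0.2 + 0.31 + 0.9 = 1.53
NRC = 1.53 / 4 = 0.3825
Rounded to nearest 0.05: 0.4

0.4


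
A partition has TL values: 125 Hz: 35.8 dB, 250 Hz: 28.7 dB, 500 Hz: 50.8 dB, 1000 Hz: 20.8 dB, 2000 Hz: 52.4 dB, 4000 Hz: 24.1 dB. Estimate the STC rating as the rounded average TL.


Given TL values at each frequency:
  125 Hz: 35.8 dB
  250 Hz: 28.7 dB
  500 Hz: 50.8 dB
  1000 Hz: 20.8 dB
  2000 Hz: 52.4 dB
  4000 Hz: 24.1 dB
Formula: STC ~ round(average of TL values)
Sum = 35.8 + 28.7 + 50.8 + 20.8 + 52.4 + 24.1 = 212.6
Average = 212.6 / 6 = 35.43
Rounded: 35

35


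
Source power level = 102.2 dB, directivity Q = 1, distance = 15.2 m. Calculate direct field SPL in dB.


Given values:
  Lw = 102.2 dB, Q = 1, r = 15.2 m
Formula: SPL = Lw + 10 * log10(Q / (4 * pi * r^2))
Compute 4 * pi * r^2 = 4 * pi * 15.2^2 = 2903.3343
Compute Q / denom = 1 / 2903.3343 = 0.00034443
Compute 10 * log10(0.00034443) = -34.629
SPL = 102.2 + (-34.629) = 67.57

67.57 dB


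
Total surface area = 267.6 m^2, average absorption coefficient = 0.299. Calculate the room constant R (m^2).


Given values:
  S = 267.6 m^2, alpha = 0.299
Formula: R = S * alpha / (1 - alpha)
Numerator: 267.6 * 0.299 = 80.0124
Denominator: 1 - 0.299 = 0.701
R = 80.0124 / 0.701 = 114.14

114.14 m^2


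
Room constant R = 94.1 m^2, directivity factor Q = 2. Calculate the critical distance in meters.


Given values:
  R = 94.1 m^2, Q = 2
Formula: d_c = 0.141 * sqrt(Q * R)
Compute Q * R = 2 * 94.1 = 188.2
Compute sqrt(188.2) = 13.7186
d_c = 0.141 * 13.7186 = 1.934

1.934 m


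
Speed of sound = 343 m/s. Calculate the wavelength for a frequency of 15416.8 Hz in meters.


Given values:
  c = 343 m/s, f = 15416.8 Hz
Formula: lambda = c / f
lambda = 343 / 15416.8
lambda = 0.0222

0.0222 m


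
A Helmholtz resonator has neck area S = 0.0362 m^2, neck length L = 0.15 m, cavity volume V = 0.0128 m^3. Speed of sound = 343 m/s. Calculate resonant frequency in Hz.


Given values:
  S = 0.0362 m^2, L = 0.15 m, V = 0.0128 m^3, c = 343 m/s
Formula: f = (c / (2*pi)) * sqrt(S / (V * L))
Compute V * L = 0.0128 * 0.15 = 0.00192
Compute S / (V * L) = 0.0362 / 0.00192 = 18.8542
Compute sqrt(18.8542) = 4.342142
Compute c / (2*pi) = 343 / 6.283185 = 54.590148
f = 54.590148 * 4.342142 = 237.04

237.04 Hz


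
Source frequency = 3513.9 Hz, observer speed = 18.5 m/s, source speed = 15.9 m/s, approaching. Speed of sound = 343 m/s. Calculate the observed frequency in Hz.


Given values:
  f_s = 3513.9 Hz, v_o = 18.5 m/s, v_s = 15.9 m/s
  Direction: approaching
Formula: f_o = f_s * (c + v_o) / (c - v_s)
Numerator: c + v_o = 343 + 18.5 = 361.5
Denominator: c - v_s = 343 - 15.9 = 327.1
f_o = 3513.9 * 361.5 / 327.1 = 3883.44

3883.44 Hz


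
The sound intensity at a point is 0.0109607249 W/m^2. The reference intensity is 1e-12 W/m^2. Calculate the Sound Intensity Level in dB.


Given values:
  I = 0.0109607249 W/m^2
  I_ref = 1e-12 W/m^2
Formula: SIL = 10 * log10(I / I_ref)
Compute ratio: I / I_ref = 10960724900
Compute log10: log10(10960724900) = 10.039839
Multiply: SIL = 10 * 10.039839 = 100.4

100.4 dB


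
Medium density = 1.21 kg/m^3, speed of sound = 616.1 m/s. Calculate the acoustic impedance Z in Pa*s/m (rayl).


Given values:
  rho = 1.21 kg/m^3
  c = 616.1 m/s
Formula: Z = rho * c
Z = 1.21 * 616.1
Z = 745.48

745.48 rayl


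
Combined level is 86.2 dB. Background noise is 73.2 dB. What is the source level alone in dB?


Given values:
  L_total = 86.2 dB, L_bg = 73.2 dB
Formula: L_source = 10 * log10(10^(L_total/10) - 10^(L_bg/10))
Convert to linear:
  10^(86.2/10) = 416869383.4703
  10^(73.2/10) = 20892961.3085
Difference: 416869383.4703 - 20892961.3085 = 395976422.1618
L_source = 10 * log10(395976422.1618) = 85.98

85.98 dB


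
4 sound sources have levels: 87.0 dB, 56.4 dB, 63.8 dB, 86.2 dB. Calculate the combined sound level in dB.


Formula: L_total = 10 * log10( sum(10^(Li/10)) )
  Source 1: 10^(87.0/10) = 501187233.6273
  Source 2: 10^(56.4/10) = 436515.8322
  Source 3: 10^(63.8/10) = 2398832.919
  Source 4: 10^(86.2/10) = 416869383.4703
Sum of linear values = 920891965.8488
L_total = 10 * log10(920891965.8488) = 89.64

89.64 dB


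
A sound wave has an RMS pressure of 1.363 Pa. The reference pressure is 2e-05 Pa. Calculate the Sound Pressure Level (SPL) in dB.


Given values:
  p = 1.363 Pa
  p_ref = 2e-05 Pa
Formula: SPL = 20 * log10(p / p_ref)
Compute ratio: p / p_ref = 1.363 / 2e-05 = 68150
Compute log10: log10(68150) = 4.833466
Multiply: SPL = 20 * 4.833466 = 96.67

96.67 dB


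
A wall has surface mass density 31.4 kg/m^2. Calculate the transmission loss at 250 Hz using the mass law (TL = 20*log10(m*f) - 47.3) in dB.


Given values:
  m = 31.4 kg/m^2, f = 250 Hz
Formula: TL = 20 * log10(m * f) - 47.3
Compute m * f = 31.4 * 250 = 7850.0
Compute log10(7850.0) = 3.89487
Compute 20 * 3.89487 = 77.8974
TL = 77.8974 - 47.3 = 30.6

30.6 dB


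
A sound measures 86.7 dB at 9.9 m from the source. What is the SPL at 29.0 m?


Given values:
  SPL1 = 86.7 dB, r1 = 9.9 m, r2 = 29.0 m
Formula: SPL2 = SPL1 - 20 * log10(r2 / r1)
Compute ratio: r2 / r1 = 29.0 / 9.9 = 2.9293
Compute log10: log10(2.9293) = 0.466764
Compute drop: 20 * 0.466764 = 9.3353
SPL2 = 86.7 - 9.3353 = 77.36

77.36 dB


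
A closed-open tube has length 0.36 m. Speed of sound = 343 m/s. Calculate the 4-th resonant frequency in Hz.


Given values:
  Tube type: closed-open, L = 0.36 m, c = 343 m/s, n = 4
Formula: f_n = (2n - 1) * c / (4 * L)
Compute 2n - 1 = 2*4 - 1 = 7
Compute 4 * L = 4 * 0.36 = 1.44
f = 7 * 343 / 1.44
f = 1667.36

1667.36 Hz


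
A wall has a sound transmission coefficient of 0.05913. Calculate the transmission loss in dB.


Given values:
  tau = 0.05913
Formula: TL = 10 * log10(1 / tau)
Compute 1 / tau = 1 / 0.05913 = 16.9119
Compute log10(16.9119) = 1.228192
TL = 10 * 1.228192 = 12.28

12.28 dB


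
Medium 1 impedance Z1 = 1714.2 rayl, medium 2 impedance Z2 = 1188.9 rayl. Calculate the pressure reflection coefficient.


Given values:
  Z1 = 1714.2 rayl, Z2 = 1188.9 rayl
Formula: R = (Z2 - Z1) / (Z2 + Z1)
Numerator: Z2 - Z1 = 1188.9 - 1714.2 = -525.3
Denominator: Z2 + Z1 = 1188.9 + 1714.2 = 2903.1
R = -525.3 / 2903.1 = -0.1809

-0.1809


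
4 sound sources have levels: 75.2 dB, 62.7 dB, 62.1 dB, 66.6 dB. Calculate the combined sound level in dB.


Formula: L_total = 10 * log10( sum(10^(Li/10)) )
  Source 1: 10^(75.2/10) = 33113112.1483
  Source 2: 10^(62.7/10) = 1862087.1367
  Source 3: 10^(62.1/10) = 1621810.0974
  Source 4: 10^(66.6/10) = 4570881.8961
Sum of linear values = 41167891.2785
L_total = 10 * log10(41167891.2785) = 76.15

76.15 dB


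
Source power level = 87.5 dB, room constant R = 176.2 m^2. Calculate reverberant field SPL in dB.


Given values:
  Lw = 87.5 dB, R = 176.2 m^2
Formula: SPL = Lw + 10 * log10(4 / R)
Compute 4 / R = 4 / 176.2 = 0.022701
Compute 10 * log10(0.022701) = -16.4396
SPL = 87.5 + (-16.4396) = 71.06

71.06 dB


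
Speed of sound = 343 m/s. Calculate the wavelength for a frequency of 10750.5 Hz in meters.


Given values:
  c = 343 m/s, f = 10750.5 Hz
Formula: lambda = c / f
lambda = 343 / 10750.5
lambda = 0.0319

0.0319 m


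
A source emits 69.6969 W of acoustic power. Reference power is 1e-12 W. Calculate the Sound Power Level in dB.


Given values:
  W = 69.6969 W
  W_ref = 1e-12 W
Formula: SWL = 10 * log10(W / W_ref)
Compute ratio: W / W_ref = 69696900000000
Compute log10: log10(69696900000000) = 13.843213
Multiply: SWL = 10 * 13.843213 = 138.43

138.43 dB


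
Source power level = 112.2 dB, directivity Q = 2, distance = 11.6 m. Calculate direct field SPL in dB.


Given values:
  Lw = 112.2 dB, Q = 2, r = 11.6 m
Formula: SPL = Lw + 10 * log10(Q / (4 * pi * r^2))
Compute 4 * pi * r^2 = 4 * pi * 11.6^2 = 1690.9308
Compute Q / denom = 2 / 1690.9308 = 0.00118278
Compute 10 * log10(0.00118278) = -29.271
SPL = 112.2 + (-29.271) = 82.93

82.93 dB


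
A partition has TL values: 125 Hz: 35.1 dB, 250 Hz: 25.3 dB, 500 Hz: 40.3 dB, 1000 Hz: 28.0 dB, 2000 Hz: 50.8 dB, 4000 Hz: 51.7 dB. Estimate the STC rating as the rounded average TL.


Given TL values at each frequency:
  125 Hz: 35.1 dB
  250 Hz: 25.3 dB
  500 Hz: 40.3 dB
  1000 Hz: 28.0 dB
  2000 Hz: 50.8 dB
  4000 Hz: 51.7 dB
Formula: STC ~ round(average of TL values)
Sum = 35.1 + 25.3 + 40.3 + 28.0 + 50.8 + 51.7 = 231.2
Average = 231.2 / 6 = 38.53
Rounded: 39

39


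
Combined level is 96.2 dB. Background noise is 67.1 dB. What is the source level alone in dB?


Given values:
  L_total = 96.2 dB, L_bg = 67.1 dB
Formula: L_source = 10 * log10(10^(L_total/10) - 10^(L_bg/10))
Convert to linear:
  10^(96.2/10) = 4168693834.7034
  10^(67.1/10) = 5128613.8399
Difference: 4168693834.7034 - 5128613.8399 = 4163565220.8635
L_source = 10 * log10(4163565220.8635) = 96.19

96.19 dB


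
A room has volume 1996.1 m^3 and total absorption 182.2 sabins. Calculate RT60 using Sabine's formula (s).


Given values:
  V = 1996.1 m^3
  A = 182.2 sabins
Formula: RT60 = 0.161 * V / A
Numerator: 0.161 * 1996.1 = 321.3721
RT60 = 321.3721 / 182.2 = 1.764

1.764 s


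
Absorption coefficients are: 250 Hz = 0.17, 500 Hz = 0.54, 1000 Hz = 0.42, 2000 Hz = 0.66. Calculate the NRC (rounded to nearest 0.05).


Given values:
  a_250 = 0.17, a_500 = 0.54
  a_1000 = 0.42, a_2000 = 0.66
Formula: NRC = (a250 + a500 + a1000 + a2000) / 4
Sum = 0.17 + 0.54 + 0.42 + 0.66 = 1.79
NRC = 1.79 / 4 = 0.4475
Rounded to nearest 0.05: 0.45

0.45


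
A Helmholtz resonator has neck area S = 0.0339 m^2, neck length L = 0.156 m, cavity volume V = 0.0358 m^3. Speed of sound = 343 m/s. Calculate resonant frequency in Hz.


Given values:
  S = 0.0339 m^2, L = 0.156 m, V = 0.0358 m^3, c = 343 m/s
Formula: f = (c / (2*pi)) * sqrt(S / (V * L))
Compute V * L = 0.0358 * 0.156 = 0.0055848
Compute S / (V * L) = 0.0339 / 0.0055848 = 6.07
Compute sqrt(6.07) = 2.463737
Compute c / (2*pi) = 343 / 6.283185 = 54.590148
f = 54.590148 * 2.463737 = 134.5

134.5 Hz


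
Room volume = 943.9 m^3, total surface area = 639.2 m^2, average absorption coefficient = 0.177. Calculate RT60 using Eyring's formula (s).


Given values:
  V = 943.9 m^3, S = 639.2 m^2, alpha = 0.177
Formula: RT60 = 0.161 * V / (-S * ln(1 - alpha))
Compute ln(1 - 0.177) = ln(0.823) = -0.194799
Denominator: -639.2 * -0.194799 = 124.5155
Numerator: 0.161 * 943.9 = 151.9679
RT60 = 151.9679 / 124.5155 = 1.22

1.22 s


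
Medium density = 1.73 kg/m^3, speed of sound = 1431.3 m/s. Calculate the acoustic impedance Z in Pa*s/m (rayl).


Given values:
  rho = 1.73 kg/m^3
  c = 1431.3 m/s
Formula: Z = rho * c
Z = 1.73 * 1431.3
Z = 2476.15

2476.15 rayl


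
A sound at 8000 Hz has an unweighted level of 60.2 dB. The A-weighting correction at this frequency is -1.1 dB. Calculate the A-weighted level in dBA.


Given values:
  SPL = 60.2 dB
  A-weighting at 8000 Hz = -1.1 dB
Formula: L_A = SPL + A_weight
L_A = 60.2 + (-1.1)
L_A = 59.1

59.1 dBA


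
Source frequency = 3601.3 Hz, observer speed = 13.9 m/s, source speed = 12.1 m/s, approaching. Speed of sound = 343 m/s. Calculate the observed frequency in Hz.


Given values:
  f_s = 3601.3 Hz, v_o = 13.9 m/s, v_s = 12.1 m/s
  Direction: approaching
Formula: f_o = f_s * (c + v_o) / (c - v_s)
Numerator: c + v_o = 343 + 13.9 = 356.9
Denominator: c - v_s = 343 - 12.1 = 330.9
f_o = 3601.3 * 356.9 / 330.9 = 3884.27

3884.27 Hz


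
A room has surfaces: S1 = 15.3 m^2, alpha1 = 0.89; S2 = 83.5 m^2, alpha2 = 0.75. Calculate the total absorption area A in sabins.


Given surfaces:
  Surface 1: 15.3 * 0.89 = 13.617
  Surface 2: 83.5 * 0.75 = 62.625
Formula: A = sum(Si * alpha_i)
A = 13.617 + 62.625
A = 76.24

76.24 sabins


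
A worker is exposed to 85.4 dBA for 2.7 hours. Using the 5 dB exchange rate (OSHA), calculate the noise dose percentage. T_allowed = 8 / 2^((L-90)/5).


Given values:
  L = 85.4 dBA, T = 2.7 hours
Formula: T_allowed = 8 / 2^((L - 90) / 5)
Compute exponent: (85.4 - 90) / 5 = -0.92
Compute 2^(-0.92) = 0.528509
T_allowed = 8 / 0.528509 = 15.136923 hours
Dose = (T / T_allowed) * 100
Dose = (2.7 / 15.136923) * 100 = 17.84

17.84 %


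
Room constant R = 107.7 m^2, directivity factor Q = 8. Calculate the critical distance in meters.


Given values:
  R = 107.7 m^2, Q = 8
Formula: d_c = 0.141 * sqrt(Q * R)
Compute Q * R = 8 * 107.7 = 861.6
Compute sqrt(861.6) = 29.353
d_c = 0.141 * 29.353 = 4.139

4.139 m


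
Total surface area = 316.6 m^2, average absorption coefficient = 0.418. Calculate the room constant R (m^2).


Given values:
  S = 316.6 m^2, alpha = 0.418
Formula: R = S * alpha / (1 - alpha)
Numerator: 316.6 * 0.418 = 132.3388
Denominator: 1 - 0.418 = 0.582
R = 132.3388 / 0.582 = 227.39

227.39 m^2


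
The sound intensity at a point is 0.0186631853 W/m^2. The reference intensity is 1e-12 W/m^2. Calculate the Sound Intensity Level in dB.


Given values:
  I = 0.0186631853 W/m^2
  I_ref = 1e-12 W/m^2
Formula: SIL = 10 * log10(I / I_ref)
Compute ratio: I / I_ref = 18663185300
Compute log10: log10(18663185300) = 10.270986
Multiply: SIL = 10 * 10.270986 = 102.71

102.71 dB


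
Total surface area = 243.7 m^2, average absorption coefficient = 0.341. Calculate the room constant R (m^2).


Given values:
  S = 243.7 m^2, alpha = 0.341
Formula: R = S * alpha / (1 - alpha)
Numerator: 243.7 * 0.341 = 83.1017
Denominator: 1 - 0.341 = 0.659
R = 83.1017 / 0.659 = 126.1

126.1 m^2


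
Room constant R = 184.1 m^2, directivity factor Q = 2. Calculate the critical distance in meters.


Given values:
  R = 184.1 m^2, Q = 2
Formula: d_c = 0.141 * sqrt(Q * R)
Compute Q * R = 2 * 184.1 = 368.2
Compute sqrt(368.2) = 19.1885
d_c = 0.141 * 19.1885 = 2.706

2.706 m


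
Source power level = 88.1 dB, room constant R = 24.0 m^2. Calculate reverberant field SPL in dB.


Given values:
  Lw = 88.1 dB, R = 24.0 m^2
Formula: SPL = Lw + 10 * log10(4 / R)
Compute 4 / R = 4 / 24.0 = 0.166667
Compute 10 * log10(0.166667) = -7.7815
SPL = 88.1 + (-7.7815) = 80.32

80.32 dB


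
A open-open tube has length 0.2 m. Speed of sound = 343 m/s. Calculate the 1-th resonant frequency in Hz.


Given values:
  Tube type: open-open, L = 0.2 m, c = 343 m/s, n = 1
Formula: f_n = n * c / (2 * L)
Compute 2 * L = 2 * 0.2 = 0.4
f = 1 * 343 / 0.4
f = 857.5

857.5 Hz


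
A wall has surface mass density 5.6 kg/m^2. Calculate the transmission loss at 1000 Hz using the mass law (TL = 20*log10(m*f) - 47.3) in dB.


Given values:
  m = 5.6 kg/m^2, f = 1000 Hz
Formula: TL = 20 * log10(m * f) - 47.3
Compute m * f = 5.6 * 1000 = 5600.0
Compute log10(5600.0) = 3.748188
Compute 20 * 3.748188 = 74.9638
TL = 74.9638 - 47.3 = 27.66

27.66 dB


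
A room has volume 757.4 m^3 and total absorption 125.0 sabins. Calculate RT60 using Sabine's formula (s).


Given values:
  V = 757.4 m^3
  A = 125.0 sabins
Formula: RT60 = 0.161 * V / A
Numerator: 0.161 * 757.4 = 121.9414
RT60 = 121.9414 / 125.0 = 0.976

0.976 s


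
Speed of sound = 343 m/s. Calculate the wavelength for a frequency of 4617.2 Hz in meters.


Given values:
  c = 343 m/s, f = 4617.2 Hz
Formula: lambda = c / f
lambda = 343 / 4617.2
lambda = 0.0743

0.0743 m


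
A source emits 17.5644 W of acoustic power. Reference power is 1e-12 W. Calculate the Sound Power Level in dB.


Given values:
  W = 17.5644 W
  W_ref = 1e-12 W
Formula: SWL = 10 * log10(W / W_ref)
Compute ratio: W / W_ref = 17564400000000
Compute log10: log10(17564400000000) = 13.244633
Multiply: SWL = 10 * 13.244633 = 132.45

132.45 dB
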